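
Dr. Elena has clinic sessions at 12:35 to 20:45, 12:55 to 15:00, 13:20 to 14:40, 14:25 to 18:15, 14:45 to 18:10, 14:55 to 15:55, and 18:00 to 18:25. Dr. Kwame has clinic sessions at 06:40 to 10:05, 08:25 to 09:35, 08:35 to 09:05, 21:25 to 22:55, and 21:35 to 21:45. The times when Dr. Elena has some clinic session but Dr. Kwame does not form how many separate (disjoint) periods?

1

A, merged: 12:35–20:45.
B, merged: 06:40–10:05, 21:25–22:55.
A \ B = 12:35–20:45.
That is 1 disjoint piece.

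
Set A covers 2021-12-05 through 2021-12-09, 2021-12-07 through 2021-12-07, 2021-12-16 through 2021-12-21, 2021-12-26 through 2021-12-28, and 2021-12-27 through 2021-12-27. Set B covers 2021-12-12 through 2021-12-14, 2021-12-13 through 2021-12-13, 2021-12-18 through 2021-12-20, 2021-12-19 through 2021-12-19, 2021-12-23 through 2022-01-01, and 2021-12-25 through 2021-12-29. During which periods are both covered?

2021-12-18 through 2021-12-20, 2021-12-26 through 2021-12-28

First set merges to 2021-12-05 through 2021-12-09, 2021-12-16 through 2021-12-21, 2021-12-26 through 2021-12-28.
Second set merges to 2021-12-12 through 2021-12-14, 2021-12-18 through 2021-12-20, 2021-12-23 through 2022-01-01.
2021-12-05 through 2021-12-09: no overlap with the second set.
2021-12-16 through 2021-12-21 meets the second set on 2021-12-18 through 2021-12-20.
2021-12-26 through 2021-12-28 meets the second set on 2021-12-26 through 2021-12-28.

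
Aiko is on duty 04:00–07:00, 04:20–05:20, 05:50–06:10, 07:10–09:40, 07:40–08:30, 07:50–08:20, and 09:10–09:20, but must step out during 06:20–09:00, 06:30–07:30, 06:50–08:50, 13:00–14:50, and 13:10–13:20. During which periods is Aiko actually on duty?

A, merged: 04:00–07:00, 07:10–09:40.
B, merged: 06:20–09:00, 13:00–14:50.
04:00–07:00 \ B = 04:00–06:20.
07:10–09:40 \ B = 09:00–09:40.

04:00–06:20, 09:00–09:40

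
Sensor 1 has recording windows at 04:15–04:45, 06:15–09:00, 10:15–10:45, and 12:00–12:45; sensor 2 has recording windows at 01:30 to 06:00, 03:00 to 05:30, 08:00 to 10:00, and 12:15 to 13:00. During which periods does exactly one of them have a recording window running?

01:30-04:15, 04:45-06:00, 06:15-08:00, 09:00-10:00, 10:15-10:45, 12:00-12:15, 12:45-13:00

Second set merges to 01:30-06:00, 08:00-10:00, 12:15-13:00.
A \ B = 06:15-08:00, 10:15-10:45, 12:00-12:15.
B \ A = 01:30-04:15, 04:45-06:00, 09:00-10:00, 12:45-13:00.
Union of the two gives the symmetric difference.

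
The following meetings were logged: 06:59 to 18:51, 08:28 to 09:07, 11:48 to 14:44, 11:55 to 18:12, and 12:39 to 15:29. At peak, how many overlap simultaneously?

4

Walk the sorted start/end points keeping a running depth.
The depth first hits 4 at 12:39.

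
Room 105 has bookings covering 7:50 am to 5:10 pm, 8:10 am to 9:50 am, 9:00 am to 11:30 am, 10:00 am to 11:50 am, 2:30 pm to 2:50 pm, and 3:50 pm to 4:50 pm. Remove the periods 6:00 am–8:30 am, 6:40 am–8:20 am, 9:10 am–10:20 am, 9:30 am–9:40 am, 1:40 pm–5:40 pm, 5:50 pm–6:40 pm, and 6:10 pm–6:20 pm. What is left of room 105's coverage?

8:30 am–9:10 am, 10:20 am–1:40 pm

First set merges to 7:50 am–5:10 pm.
Second set merges to 6:00 am–8:30 am, 9:10 am–10:20 am, 1:40 pm–5:40 pm, 5:50 pm–6:40 pm.
7:50 am–5:10 pm \ B = 8:30 am–9:10 am, 10:20 am–1:40 pm.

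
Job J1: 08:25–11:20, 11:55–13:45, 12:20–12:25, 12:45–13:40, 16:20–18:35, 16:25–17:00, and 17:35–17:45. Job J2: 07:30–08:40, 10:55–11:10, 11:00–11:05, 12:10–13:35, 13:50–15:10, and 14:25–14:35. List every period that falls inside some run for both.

08:25-08:40, 10:55-11:10, 12:10-13:35

A, merged: 08:25-11:20, 11:55-13:45, 16:20-18:35.
B, merged: 07:30-08:40, 10:55-11:10, 12:10-13:35, 13:50-15:10.
08:25-11:20 ∩ B → 08:25-08:40, 10:55-11:10.
11:55-13:45 ∩ B → 12:10-13:35.
16:20-18:35 meets no B interval.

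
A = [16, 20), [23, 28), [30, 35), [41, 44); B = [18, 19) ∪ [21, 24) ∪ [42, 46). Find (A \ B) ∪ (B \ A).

[16, 18) ∪ [19, 20) ∪ [21, 23) ∪ [24, 28) ∪ [30, 35) ∪ [41, 42) ∪ [44, 46)

A \ B = [16, 18), [19, 20), [24, 28), [30, 35), [41, 42).
B \ A = [21, 23), [44, 46).
Union of the two gives the symmetric difference.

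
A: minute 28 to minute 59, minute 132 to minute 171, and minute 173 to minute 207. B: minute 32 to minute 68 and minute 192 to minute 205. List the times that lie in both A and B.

minute 32 to minute 59, minute 192 to minute 205

minute 28 to minute 59 meets the second set on minute 32 to minute 59.
minute 132 to minute 171: no overlap with the second set.
minute 173 to minute 207 meets the second set on minute 192 to minute 205.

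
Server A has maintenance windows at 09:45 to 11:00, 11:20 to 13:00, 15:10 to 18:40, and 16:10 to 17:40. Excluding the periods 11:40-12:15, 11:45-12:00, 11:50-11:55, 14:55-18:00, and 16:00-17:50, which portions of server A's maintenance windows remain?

First set merges to 09:45–11:00, 11:20–13:00, 15:10–18:40.
Second set merges to 11:40–12:15, 14:55–18:00.
09:45–11:00: nothing removed.
11:20–13:00 \ B = 11:20–11:40, 12:15–13:00.
15:10–18:40 \ B = 18:00–18:40.

09:45–11:00, 11:20–11:40, 12:15–13:00, 18:00–18:40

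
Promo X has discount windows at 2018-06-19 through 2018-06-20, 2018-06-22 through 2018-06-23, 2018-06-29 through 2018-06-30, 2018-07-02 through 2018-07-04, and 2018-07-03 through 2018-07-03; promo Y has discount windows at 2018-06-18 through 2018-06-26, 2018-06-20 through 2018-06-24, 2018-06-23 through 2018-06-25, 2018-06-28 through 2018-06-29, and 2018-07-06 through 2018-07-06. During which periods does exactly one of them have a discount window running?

2018-06-18 through 2018-06-18, 2018-06-21 through 2018-06-21, 2018-06-24 through 2018-06-26, 2018-06-28 through 2018-06-28, 2018-06-30 through 2018-06-30, 2018-07-02 through 2018-07-04, 2018-07-06 through 2018-07-06

Merge the first list: 2018-06-19 through 2018-06-20, 2018-06-22 through 2018-06-23, 2018-06-29 through 2018-06-30, 2018-07-02 through 2018-07-04.
Merge the second list: 2018-06-18 through 2018-06-26, 2018-06-28 through 2018-06-29, 2018-07-06 through 2018-07-06.
Only in the first: 2018-06-30 through 2018-06-30, 2018-07-02 through 2018-07-04.
Only in the second: 2018-06-18 through 2018-06-18, 2018-06-21 through 2018-06-21, 2018-06-24 through 2018-06-26, 2018-06-28 through 2018-06-28, 2018-07-06 through 2018-07-06.
Together these are the periods covered by exactly one.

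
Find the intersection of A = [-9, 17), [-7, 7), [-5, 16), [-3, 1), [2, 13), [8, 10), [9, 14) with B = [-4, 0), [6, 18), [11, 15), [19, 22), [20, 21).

[-4, 0) ∪ [6, 17)

First set merges to [-9, 17).
Second set merges to [-4, 0), [6, 18), [19, 22).
[-9, 17) ∩ B → [-4, 0), [6, 17).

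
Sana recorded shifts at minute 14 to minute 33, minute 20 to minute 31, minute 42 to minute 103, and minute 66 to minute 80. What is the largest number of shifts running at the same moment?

2

At minute 20, 2 of the intervals are simultaneously active.
No point has more.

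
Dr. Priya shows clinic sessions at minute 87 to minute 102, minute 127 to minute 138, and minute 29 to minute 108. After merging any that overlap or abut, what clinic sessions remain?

minute 29 to minute 108, minute 127 to minute 138

Sort by start: minute 29 to minute 108, minute 87 to minute 102, minute 127 to minute 138.
minute 87 to minute 102 overlaps/touches minute 29 to minute 108 → extend to minute 29 to minute 108.
minute 127 to minute 138 is disjoint → start new block.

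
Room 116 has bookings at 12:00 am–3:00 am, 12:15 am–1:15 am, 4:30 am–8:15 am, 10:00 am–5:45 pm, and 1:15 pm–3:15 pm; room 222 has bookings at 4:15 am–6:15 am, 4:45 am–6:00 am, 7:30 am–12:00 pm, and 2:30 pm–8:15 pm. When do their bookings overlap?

4:30 am–6:15 am, 7:30 am–8:15 am, 10:00 am–12:00 pm, 2:30 pm–5:45 pm

First set merges to 12:00 am–3:00 am, 4:30 am–8:15 am, 10:00 am–5:45 pm.
Second set merges to 4:15 am–6:15 am, 7:30 am–12:00 pm, 2:30 pm–8:15 pm.
12:00 am–3:00 am: no overlap with the second set.
4:30 am–8:15 am meets the second set on 4:30 am–6:15 am, 7:30 am–8:15 am.
10:00 am–5:45 pm meets the second set on 10:00 am–12:00 pm, 2:30 pm–5:45 pm.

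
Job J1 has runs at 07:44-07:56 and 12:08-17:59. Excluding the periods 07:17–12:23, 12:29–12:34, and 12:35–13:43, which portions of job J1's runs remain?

12:23–12:29, 12:34–12:35, 13:43–17:59

07:44–07:56 lies entirely inside B → drops out.
12:08–17:59 with B removed leaves 12:23–12:29, 12:34–12:35, 13:43–17:59.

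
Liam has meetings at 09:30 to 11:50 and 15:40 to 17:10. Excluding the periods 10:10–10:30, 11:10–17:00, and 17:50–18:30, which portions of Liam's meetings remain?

09:30-11:50 with B removed leaves 09:30-10:10, 10:30-11:10.
15:40-17:10 with B removed leaves 17:00-17:10.

09:30-10:10, 10:30-11:10, 17:00-17:10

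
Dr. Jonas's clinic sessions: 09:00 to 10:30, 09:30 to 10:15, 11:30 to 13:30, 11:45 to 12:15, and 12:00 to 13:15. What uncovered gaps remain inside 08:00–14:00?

08:00-09:00, 10:30-11:30, 13:30-14:00

After merging, the occupied span is 09:00-10:30, 11:30-13:30.
Gaps within 08:00-14:00: 08:00-09:00, 10:30-11:30, 13:30-14:00.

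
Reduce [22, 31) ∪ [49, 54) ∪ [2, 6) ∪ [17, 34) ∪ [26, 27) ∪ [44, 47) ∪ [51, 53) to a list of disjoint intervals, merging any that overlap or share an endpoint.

Sort by start: [2, 6), [17, 34), [22, 31), [26, 27), [44, 47), [49, 54), [51, 53).
[17, 34) is disjoint → start new block.
[22, 31) overlaps/touches [17, 34) → extend to [17, 34).
[26, 27) overlaps/touches [17, 34) → extend to [17, 34).
[44, 47) is disjoint → start new block.
[49, 54) is disjoint → start new block.
[51, 53) overlaps/touches [49, 54) → extend to [49, 54).

[2, 6) ∪ [17, 34) ∪ [44, 47) ∪ [49, 54)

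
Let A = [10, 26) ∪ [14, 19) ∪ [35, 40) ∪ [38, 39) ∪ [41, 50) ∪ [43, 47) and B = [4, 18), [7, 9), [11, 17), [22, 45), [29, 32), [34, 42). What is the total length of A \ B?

Merge the first list: [10, 26), [35, 40), [41, 50).
Merge the second list: [4, 18), [22, 45).
A \ B = [18, 22), [45, 50).
Total: 4 + 5 = 9.

9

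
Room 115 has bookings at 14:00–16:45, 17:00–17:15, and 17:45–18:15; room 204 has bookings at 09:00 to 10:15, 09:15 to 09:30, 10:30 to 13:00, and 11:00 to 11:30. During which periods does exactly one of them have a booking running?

09:00-10:15, 10:30-13:00, 14:00-16:45, 17:00-17:15, 17:45-18:15

B, merged: 09:00-10:15, 10:30-13:00.
A but not B: 14:00-16:45, 17:00-17:15, 17:45-18:15.
B but not A: 09:00-10:15, 10:30-13:00.
Combining gives A △ B.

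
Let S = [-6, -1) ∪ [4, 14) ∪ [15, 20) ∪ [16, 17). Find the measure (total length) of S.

Merged: [-6, -1), [4, 14), [15, 20).
Lengths: 5 + 10 + 5 = 20.

20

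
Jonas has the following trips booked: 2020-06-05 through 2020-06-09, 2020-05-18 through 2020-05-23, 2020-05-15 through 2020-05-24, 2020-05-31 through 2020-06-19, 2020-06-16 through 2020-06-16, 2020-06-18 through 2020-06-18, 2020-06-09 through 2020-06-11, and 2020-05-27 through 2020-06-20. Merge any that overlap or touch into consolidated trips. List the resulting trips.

Sort by start: 2020-05-15 through 2020-05-24, 2020-05-18 through 2020-05-23, 2020-05-27 through 2020-06-20, 2020-05-31 through 2020-06-19, 2020-06-05 through 2020-06-09, 2020-06-09 through 2020-06-11, 2020-06-16 through 2020-06-16, 2020-06-18 through 2020-06-18.
2020-05-18 through 2020-05-23 overlaps/touches 2020-05-15 through 2020-05-24 → extend to 2020-05-15 through 2020-05-24.
2020-05-27 through 2020-06-20 is disjoint → start new block.
2020-05-31 through 2020-06-19 overlaps/touches 2020-05-27 through 2020-06-20 → extend to 2020-05-27 through 2020-06-20.
2020-06-05 through 2020-06-09 overlaps/touches 2020-05-27 through 2020-06-20 → extend to 2020-05-27 through 2020-06-20.
2020-06-09 through 2020-06-11 overlaps/touches 2020-05-27 through 2020-06-20 → extend to 2020-05-27 through 2020-06-20.
2020-06-16 through 2020-06-16 overlaps/touches 2020-05-27 through 2020-06-20 → extend to 2020-05-27 through 2020-06-20.
2020-06-18 through 2020-06-18 overlaps/touches 2020-05-27 through 2020-06-20 → extend to 2020-05-27 through 2020-06-20.

2020-05-15 through 2020-05-24, 2020-05-27 through 2020-06-20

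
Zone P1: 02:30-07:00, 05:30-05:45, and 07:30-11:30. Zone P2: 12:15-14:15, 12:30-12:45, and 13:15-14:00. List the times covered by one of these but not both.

A, merged: 02:30–07:00, 07:30–11:30.
B, merged: 12:15–14:15.
A \ B = 02:30–07:00, 07:30–11:30.
B \ A = 12:15–14:15.
Union of the two gives the symmetric difference.

02:30–07:00, 07:30–11:30, 12:15–14:15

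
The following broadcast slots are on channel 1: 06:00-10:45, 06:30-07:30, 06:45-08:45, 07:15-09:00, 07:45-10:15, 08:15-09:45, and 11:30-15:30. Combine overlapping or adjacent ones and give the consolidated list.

06:00–10:45, 11:30–15:30

06:30–07:30 overlaps/touches 06:00–10:45 → extend to 06:00–10:45.
06:45–08:45 overlaps/touches 06:00–10:45 → extend to 06:00–10:45.
07:15–09:00 overlaps/touches 06:00–10:45 → extend to 06:00–10:45.
07:45–10:15 overlaps/touches 06:00–10:45 → extend to 06:00–10:45.
08:15–09:45 overlaps/touches 06:00–10:45 → extend to 06:00–10:45.
11:30–15:30 is disjoint → start new block.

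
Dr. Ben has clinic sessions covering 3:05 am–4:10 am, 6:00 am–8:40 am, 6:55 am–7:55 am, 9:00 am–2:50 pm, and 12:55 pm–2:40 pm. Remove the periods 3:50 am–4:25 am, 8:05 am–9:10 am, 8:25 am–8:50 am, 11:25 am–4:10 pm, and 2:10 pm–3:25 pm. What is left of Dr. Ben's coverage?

A, merged: 3:05 am-4:10 am, 6:00 am-8:40 am, 9:00 am-2:50 pm.
B, merged: 3:50 am-4:25 am, 8:05 am-9:10 am, 11:25 am-4:10 pm.
3:05 am-4:10 am with B removed leaves 3:05 am-3:50 am.
6:00 am-8:40 am with B removed leaves 6:00 am-8:05 am.
9:00 am-2:50 pm with B removed leaves 9:10 am-11:25 am.

3:05 am-3:50 am, 6:00 am-8:05 am, 9:10 am-11:25 am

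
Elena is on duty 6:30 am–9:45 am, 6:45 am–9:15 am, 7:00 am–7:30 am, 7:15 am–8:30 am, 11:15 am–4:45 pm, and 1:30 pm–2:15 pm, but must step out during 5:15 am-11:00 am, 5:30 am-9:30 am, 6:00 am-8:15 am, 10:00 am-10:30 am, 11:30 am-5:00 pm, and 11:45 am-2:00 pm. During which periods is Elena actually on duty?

A, merged: 6:30 am–9:45 am, 11:15 am–4:45 pm.
B, merged: 5:15 am–11:00 am, 11:30 am–5:00 pm.
6:30 am–9:45 am lies entirely inside B → drops out.
11:15 am–4:45 pm with B removed leaves 11:15 am–11:30 am.

11:15 am–11:30 am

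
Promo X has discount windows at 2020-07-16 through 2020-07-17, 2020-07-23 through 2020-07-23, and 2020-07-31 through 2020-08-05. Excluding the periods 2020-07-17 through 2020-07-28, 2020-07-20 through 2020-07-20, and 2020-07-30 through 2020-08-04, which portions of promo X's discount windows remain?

B, merged: 2020-07-17 through 2020-07-28, 2020-07-30 through 2020-08-04.
2020-07-16 through 2020-07-17 with B removed leaves 2020-07-16 through 2020-07-16.
2020-07-23 through 2020-07-23 lies entirely inside B → drops out.
2020-07-31 through 2020-08-05 with B removed leaves 2020-08-05 through 2020-08-05.

2020-07-16 through 2020-07-16, 2020-08-05 through 2020-08-05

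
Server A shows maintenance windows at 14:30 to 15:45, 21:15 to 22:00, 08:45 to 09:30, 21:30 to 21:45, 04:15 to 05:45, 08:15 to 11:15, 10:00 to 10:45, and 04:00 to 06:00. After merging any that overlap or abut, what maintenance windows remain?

Sort by start: 04:00-06:00, 04:15-05:45, 08:15-11:15, 08:45-09:30, 10:00-10:45, 14:30-15:45, 21:15-22:00, 21:30-21:45.
04:15-05:45 overlaps/touches 04:00-06:00 → extend to 04:00-06:00.
08:15-11:15 is disjoint → start new block.
08:45-09:30 overlaps/touches 08:15-11:15 → extend to 08:15-11:15.
10:00-10:45 overlaps/touches 08:15-11:15 → extend to 08:15-11:15.
14:30-15:45 is disjoint → start new block.
21:15-22:00 is disjoint → start new block.
21:30-21:45 overlaps/touches 21:15-22:00 → extend to 21:15-22:00.

04:00-06:00, 08:15-11:15, 14:30-15:45, 21:15-22:00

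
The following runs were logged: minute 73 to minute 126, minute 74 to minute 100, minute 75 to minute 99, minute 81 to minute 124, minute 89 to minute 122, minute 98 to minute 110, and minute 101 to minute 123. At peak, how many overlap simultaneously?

6

At minute 98, 6 of the intervals are simultaneously active.
No point has more.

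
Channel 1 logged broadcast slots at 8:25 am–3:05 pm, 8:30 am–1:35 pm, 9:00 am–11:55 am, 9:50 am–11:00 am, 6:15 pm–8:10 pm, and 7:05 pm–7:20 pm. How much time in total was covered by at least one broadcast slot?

Merged: 8:25 am–3:05 pm, 6:15 pm–8:10 pm.
Lengths: 6 h 40 min + 1 h 55 min = 8 h 35 min.

8 h 35 min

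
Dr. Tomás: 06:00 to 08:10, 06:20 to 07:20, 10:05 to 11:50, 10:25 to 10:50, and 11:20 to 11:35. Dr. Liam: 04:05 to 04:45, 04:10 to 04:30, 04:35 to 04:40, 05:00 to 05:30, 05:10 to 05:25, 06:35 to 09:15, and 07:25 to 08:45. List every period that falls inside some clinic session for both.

06:35–08:10

A, merged: 06:00–08:10, 10:05–11:50.
B, merged: 04:05–04:45, 05:00–05:30, 06:35–09:15.
06:00–08:10 meets the second set on 06:35–08:10.
10:05–11:50: no overlap with the second set.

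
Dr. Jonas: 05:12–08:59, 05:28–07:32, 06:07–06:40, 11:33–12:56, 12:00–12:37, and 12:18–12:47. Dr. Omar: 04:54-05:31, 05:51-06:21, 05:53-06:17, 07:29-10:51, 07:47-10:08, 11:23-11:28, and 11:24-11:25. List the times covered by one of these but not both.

First set merges to 05:12–08:59, 11:33–12:56.
Second set merges to 04:54–05:31, 05:51–06:21, 07:29–10:51, 11:23–11:28.
A \ B = 05:31–05:51, 06:21–07:29, 11:33–12:56.
B \ A = 04:54–05:12, 08:59–10:51, 11:23–11:28.
Union of the two gives the symmetric difference.

04:54–05:12, 05:31–05:51, 06:21–07:29, 08:59–10:51, 11:23–11:28, 11:33–12:56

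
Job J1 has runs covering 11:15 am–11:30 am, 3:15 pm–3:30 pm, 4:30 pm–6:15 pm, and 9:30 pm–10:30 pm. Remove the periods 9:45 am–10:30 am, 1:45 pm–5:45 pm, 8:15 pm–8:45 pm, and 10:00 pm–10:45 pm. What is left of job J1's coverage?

11:15 am–11:30 am, 5:45 pm–6:15 pm, 9:30 pm–10:00 pm

11:15 am–11:30 am: nothing removed.
3:15 pm–3:30 pm: entirely removed.
4:30 pm–6:15 pm \ B = 5:45 pm–6:15 pm.
9:30 pm–10:30 pm \ B = 9:30 pm–10:00 pm.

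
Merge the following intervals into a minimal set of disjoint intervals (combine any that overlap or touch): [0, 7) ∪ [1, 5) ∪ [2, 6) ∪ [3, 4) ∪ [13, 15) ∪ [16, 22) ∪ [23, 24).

[0, 7) ∪ [13, 15) ∪ [16, 22) ∪ [23, 24)

[1, 5) overlaps/touches [0, 7) → extend to [0, 7).
[2, 6) overlaps/touches [0, 7) → extend to [0, 7).
[3, 4) overlaps/touches [0, 7) → extend to [0, 7).
[13, 15) is disjoint → start new block.
[16, 22) is disjoint → start new block.
[23, 24) is disjoint → start new block.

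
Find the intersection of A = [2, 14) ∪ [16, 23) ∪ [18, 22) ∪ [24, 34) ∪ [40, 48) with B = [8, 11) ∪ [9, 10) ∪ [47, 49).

A, merged: [2, 14), [16, 23), [24, 34), [40, 48).
B, merged: [8, 11), [47, 49).
[2, 14) meets the second set on [8, 11).
[16, 23): no overlap with the second set.
[24, 34): no overlap with the second set.
[40, 48) meets the second set on [47, 48).

[8, 11) ∪ [47, 48)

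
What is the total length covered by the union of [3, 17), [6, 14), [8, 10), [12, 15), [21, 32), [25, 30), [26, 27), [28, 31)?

25

Merged: [3, 17), [21, 32).
Lengths: 14 + 11 = 25.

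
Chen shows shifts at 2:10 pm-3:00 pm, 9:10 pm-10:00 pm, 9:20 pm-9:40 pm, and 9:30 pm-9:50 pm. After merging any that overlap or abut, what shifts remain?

2:10 pm–3:00 pm, 9:10 pm–10:00 pm

9:10 pm–10:00 pm is disjoint → start new block.
9:20 pm–9:40 pm overlaps/touches 9:10 pm–10:00 pm → extend to 9:10 pm–10:00 pm.
9:30 pm–9:50 pm overlaps/touches 9:10 pm–10:00 pm → extend to 9:10 pm–10:00 pm.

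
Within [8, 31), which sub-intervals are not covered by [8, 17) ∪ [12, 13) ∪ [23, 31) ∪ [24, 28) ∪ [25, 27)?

After merging, the occupied span is [8, 17), [23, 31).
Complement within [8, 31): [17, 23).

[17, 23)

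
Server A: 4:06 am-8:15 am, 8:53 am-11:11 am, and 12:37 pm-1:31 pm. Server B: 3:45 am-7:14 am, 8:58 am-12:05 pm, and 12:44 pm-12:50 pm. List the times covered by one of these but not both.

3:45 am–4:06 am, 7:14 am–8:15 am, 8:53 am–8:58 am, 11:11 am–12:05 pm, 12:37 pm–12:44 pm, 12:50 pm–1:31 pm

A \ B = 7:14 am–8:15 am, 8:53 am–8:58 am, 12:37 pm–12:44 pm, 12:50 pm–1:31 pm.
B \ A = 3:45 am–4:06 am, 11:11 am–12:05 pm.
Union of the two gives the symmetric difference.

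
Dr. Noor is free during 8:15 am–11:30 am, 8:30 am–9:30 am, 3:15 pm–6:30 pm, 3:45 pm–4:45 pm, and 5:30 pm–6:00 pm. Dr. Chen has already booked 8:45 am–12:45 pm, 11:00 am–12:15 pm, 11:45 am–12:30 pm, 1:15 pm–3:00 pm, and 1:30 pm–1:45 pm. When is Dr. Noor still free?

8:15 am–8:45 am, 3:15 pm–6:30 pm

A, merged: 8:15 am–11:30 am, 3:15 pm–6:30 pm.
B, merged: 8:45 am–12:45 pm, 1:15 pm–3:00 pm.
8:15 am–11:30 am \ B = 8:15 am–8:45 am.
3:15 pm–6:30 pm: nothing removed.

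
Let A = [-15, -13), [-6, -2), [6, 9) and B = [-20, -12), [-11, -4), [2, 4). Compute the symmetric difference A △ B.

Only in the first: [-4, -2), [6, 9).
Only in the second: [-20, -15), [-13, -12), [-11, -6), [2, 4).
Together these are the periods covered by exactly one.

[-20, -15) ∪ [-13, -12) ∪ [-11, -6) ∪ [-4, -2) ∪ [2, 4) ∪ [6, 9)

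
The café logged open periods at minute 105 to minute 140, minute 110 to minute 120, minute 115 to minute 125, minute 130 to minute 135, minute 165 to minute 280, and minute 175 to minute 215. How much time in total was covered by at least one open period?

150 minutes

Merged: minute 105 to minute 140, minute 165 to minute 280.
Lengths: 35 minutes + 115 minutes = 150 minutes.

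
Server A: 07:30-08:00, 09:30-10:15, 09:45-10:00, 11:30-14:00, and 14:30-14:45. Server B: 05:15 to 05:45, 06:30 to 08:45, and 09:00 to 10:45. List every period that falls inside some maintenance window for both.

07:30-08:00, 09:30-10:15

A, merged: 07:30-08:00, 09:30-10:15, 11:30-14:00, 14:30-14:45.
07:30-08:00 ∩ B → 07:30-08:00.
09:30-10:15 ∩ B → 09:30-10:15.
11:30-14:00 meets no B interval.
14:30-14:45 meets no B interval.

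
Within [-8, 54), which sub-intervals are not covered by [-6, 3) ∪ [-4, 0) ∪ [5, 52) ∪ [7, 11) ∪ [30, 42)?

After merging, the occupied span is [-6, 3), [5, 52).
Complement within [-8, 54): [-8, -6), [3, 5), [52, 54).

[-8, -6) ∪ [3, 5) ∪ [52, 54)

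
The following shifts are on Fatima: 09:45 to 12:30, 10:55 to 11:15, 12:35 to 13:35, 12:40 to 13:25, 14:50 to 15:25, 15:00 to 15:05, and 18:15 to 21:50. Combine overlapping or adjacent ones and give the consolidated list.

09:45-12:30, 12:35-13:35, 14:50-15:25, 18:15-21:50

10:55-11:15 overlaps/touches 09:45-12:30 → extend to 09:45-12:30.
12:35-13:35 is disjoint → start new block.
12:40-13:25 overlaps/touches 12:35-13:35 → extend to 12:35-13:35.
14:50-15:25 is disjoint → start new block.
15:00-15:05 overlaps/touches 14:50-15:25 → extend to 14:50-15:25.
18:15-21:50 is disjoint → start new block.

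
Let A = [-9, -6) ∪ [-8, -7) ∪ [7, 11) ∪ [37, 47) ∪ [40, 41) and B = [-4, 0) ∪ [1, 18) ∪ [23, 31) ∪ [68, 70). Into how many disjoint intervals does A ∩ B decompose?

1

A, merged: [-9, -6), [7, 11), [37, 47).
A ∩ B = [7, 11).
That is 1 disjoint piece.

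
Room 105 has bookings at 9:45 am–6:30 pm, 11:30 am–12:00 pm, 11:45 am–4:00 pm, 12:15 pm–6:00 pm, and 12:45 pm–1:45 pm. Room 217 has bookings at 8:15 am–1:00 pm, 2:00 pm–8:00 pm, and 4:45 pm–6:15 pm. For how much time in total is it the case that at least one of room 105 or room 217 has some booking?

11 h 45 min

First set merges to 9:45 am–6:30 pm.
Second set merges to 8:15 am–1:00 pm, 2:00 pm–8:00 pm.
A ∪ B = 8:15 am–8:00 pm.
Total: 11 h 45 min.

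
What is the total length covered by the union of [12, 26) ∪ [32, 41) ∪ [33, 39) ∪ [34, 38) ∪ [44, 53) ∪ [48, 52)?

Merged: [12, 26), [32, 41), [44, 53).
Lengths: 14 + 9 + 9 = 32.

32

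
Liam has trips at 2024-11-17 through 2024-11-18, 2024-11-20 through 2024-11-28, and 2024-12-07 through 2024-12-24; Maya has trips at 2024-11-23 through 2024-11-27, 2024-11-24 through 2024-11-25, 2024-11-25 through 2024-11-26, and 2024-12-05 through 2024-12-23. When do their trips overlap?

2024-11-23 through 2024-11-27, 2024-12-07 through 2024-12-23

B, merged: 2024-11-23 through 2024-11-27, 2024-12-05 through 2024-12-23.
2024-11-17 through 2024-11-18: no overlap with the second set.
2024-11-20 through 2024-11-28 meets the second set on 2024-11-23 through 2024-11-27.
2024-12-07 through 2024-12-24 meets the second set on 2024-12-07 through 2024-12-23.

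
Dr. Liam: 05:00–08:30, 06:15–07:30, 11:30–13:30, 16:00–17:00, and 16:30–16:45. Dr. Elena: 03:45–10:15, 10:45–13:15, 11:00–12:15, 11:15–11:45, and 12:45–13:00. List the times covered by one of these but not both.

Merge the first list: 05:00–08:30, 11:30–13:30, 16:00–17:00.
Merge the second list: 03:45–10:15, 10:45–13:15.
A but not B: 13:15–13:30, 16:00–17:00.
B but not A: 03:45–05:00, 08:30–10:15, 10:45–11:30.
Combining gives A △ B.

03:45–05:00, 08:30–10:15, 10:45–11:30, 13:15–13:30, 16:00–17:00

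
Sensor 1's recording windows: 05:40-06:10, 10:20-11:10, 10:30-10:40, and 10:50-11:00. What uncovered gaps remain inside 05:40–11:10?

06:10-10:20

The merged coverage is 05:40-06:10, 10:20-11:10.
Complement within 05:40-11:10: 06:10-10:20.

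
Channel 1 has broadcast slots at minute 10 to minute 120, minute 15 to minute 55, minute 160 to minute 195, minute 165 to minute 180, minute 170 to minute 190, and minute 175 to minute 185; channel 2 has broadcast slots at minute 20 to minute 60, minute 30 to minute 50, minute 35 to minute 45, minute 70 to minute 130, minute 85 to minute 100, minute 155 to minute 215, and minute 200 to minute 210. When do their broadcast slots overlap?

Merge the first list: minute 10 to minute 120, minute 160 to minute 195.
Merge the second list: minute 20 to minute 60, minute 70 to minute 130, minute 155 to minute 215.
minute 10 to minute 120 overlaps B on minute 20 to minute 60, minute 70 to minute 120.
minute 160 to minute 195 overlaps B on minute 160 to minute 195.

minute 20 to minute 60, minute 70 to minute 120, minute 160 to minute 195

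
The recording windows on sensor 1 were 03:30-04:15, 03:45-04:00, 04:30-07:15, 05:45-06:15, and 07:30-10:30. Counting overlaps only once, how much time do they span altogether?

Merged: 03:30–04:15, 04:30–07:15, 07:30–10:30.
Lengths: 45 min + 2 h 45 min + 3 h = 6 h 30 min.

6 h 30 min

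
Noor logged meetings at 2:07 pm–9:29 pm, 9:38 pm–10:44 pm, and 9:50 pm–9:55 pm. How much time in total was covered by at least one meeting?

Merged: 2:07 pm–9:29 pm, 9:38 pm–10:44 pm.
Lengths: 7 h 22 min + 1 h 6 min = 8 h 28 min.

8 h 28 min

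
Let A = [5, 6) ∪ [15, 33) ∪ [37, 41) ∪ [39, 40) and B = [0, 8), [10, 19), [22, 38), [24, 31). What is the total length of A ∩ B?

17

First set merges to [5, 6), [15, 33), [37, 41).
Second set merges to [0, 8), [10, 19), [22, 38).
A ∩ B = [5, 6), [15, 19), [22, 33), [37, 38).
Total: 1 + 4 + 11 + 1 = 17.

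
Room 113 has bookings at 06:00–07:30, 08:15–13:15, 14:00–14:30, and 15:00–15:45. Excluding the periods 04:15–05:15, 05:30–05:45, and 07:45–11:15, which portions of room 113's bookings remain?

06:00-07:30, 11:15-13:15, 14:00-14:30, 15:00-15:45

06:00-07:30 is untouched.
08:15-13:15 with B removed leaves 11:15-13:15.
14:00-14:30 is untouched.
15:00-15:45 is untouched.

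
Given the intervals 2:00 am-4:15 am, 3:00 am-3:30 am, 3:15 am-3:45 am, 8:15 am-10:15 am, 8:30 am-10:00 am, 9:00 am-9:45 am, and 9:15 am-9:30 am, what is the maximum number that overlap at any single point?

4

At 9:15 am, 4 of the intervals are simultaneously active.
No point has more.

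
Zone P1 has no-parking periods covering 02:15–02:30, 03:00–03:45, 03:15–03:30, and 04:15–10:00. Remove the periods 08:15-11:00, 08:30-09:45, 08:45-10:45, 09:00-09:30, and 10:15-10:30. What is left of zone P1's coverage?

02:15–02:30, 03:00–03:45, 04:15–08:15

First set merges to 02:15–02:30, 03:00–03:45, 04:15–10:00.
Second set merges to 08:15–11:00.
02:15–02:30: no B overlap → unchanged.
03:00–03:45: no B overlap → unchanged.
04:15–10:00 minus B → 04:15–08:15.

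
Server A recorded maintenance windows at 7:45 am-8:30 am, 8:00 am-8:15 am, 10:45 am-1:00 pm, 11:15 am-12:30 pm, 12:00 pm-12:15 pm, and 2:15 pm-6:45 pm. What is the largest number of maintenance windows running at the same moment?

3

Walk the sorted start/end points keeping a running depth.
The depth first hits 3 at 12:00 pm.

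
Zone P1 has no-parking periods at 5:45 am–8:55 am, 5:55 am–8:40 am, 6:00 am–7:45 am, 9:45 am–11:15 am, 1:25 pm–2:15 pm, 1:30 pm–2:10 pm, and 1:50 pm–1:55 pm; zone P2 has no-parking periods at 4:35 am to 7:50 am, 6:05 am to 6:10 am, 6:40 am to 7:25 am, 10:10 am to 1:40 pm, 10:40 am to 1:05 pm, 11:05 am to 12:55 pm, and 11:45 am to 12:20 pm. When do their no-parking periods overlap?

First set merges to 5:45 am–8:55 am, 9:45 am–11:15 am, 1:25 pm–2:15 pm.
Second set merges to 4:35 am–7:50 am, 10:10 am–1:40 pm.
5:45 am–8:55 am overlaps B on 5:45 am–7:50 am.
9:45 am–11:15 am overlaps B on 10:10 am–11:15 am.
1:25 pm–2:15 pm overlaps B on 1:25 pm–1:40 pm.

5:45 am–7:50 am, 10:10 am–11:15 am, 1:25 pm–1:40 pm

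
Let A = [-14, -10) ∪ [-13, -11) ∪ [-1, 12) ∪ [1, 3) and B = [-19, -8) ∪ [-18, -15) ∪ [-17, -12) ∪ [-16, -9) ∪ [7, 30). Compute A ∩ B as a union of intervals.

[-14, -10) ∪ [7, 12)

Merge the first list: [-14, -10), [-1, 12).
Merge the second list: [-19, -8), [7, 30).
[-14, -10) overlaps B on [-14, -10).
[-1, 12) overlaps B on [7, 12).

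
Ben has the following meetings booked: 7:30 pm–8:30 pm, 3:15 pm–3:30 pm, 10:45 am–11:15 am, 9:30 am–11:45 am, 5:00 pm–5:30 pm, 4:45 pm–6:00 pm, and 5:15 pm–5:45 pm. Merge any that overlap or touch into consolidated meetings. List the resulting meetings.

9:30 am-11:45 am, 3:15 pm-3:30 pm, 4:45 pm-6:00 pm, 7:30 pm-8:30 pm

Sort by start: 9:30 am-11:45 am, 10:45 am-11:15 am, 3:15 pm-3:30 pm, 4:45 pm-6:00 pm, 5:00 pm-5:30 pm, 5:15 pm-5:45 pm, 7:30 pm-8:30 pm.
10:45 am-11:15 am overlaps/touches 9:30 am-11:45 am → extend to 9:30 am-11:45 am.
3:15 pm-3:30 pm is disjoint → start new block.
4:45 pm-6:00 pm is disjoint → start new block.
5:00 pm-5:30 pm overlaps/touches 4:45 pm-6:00 pm → extend to 4:45 pm-6:00 pm.
5:15 pm-5:45 pm overlaps/touches 4:45 pm-6:00 pm → extend to 4:45 pm-6:00 pm.
7:30 pm-8:30 pm is disjoint → start new block.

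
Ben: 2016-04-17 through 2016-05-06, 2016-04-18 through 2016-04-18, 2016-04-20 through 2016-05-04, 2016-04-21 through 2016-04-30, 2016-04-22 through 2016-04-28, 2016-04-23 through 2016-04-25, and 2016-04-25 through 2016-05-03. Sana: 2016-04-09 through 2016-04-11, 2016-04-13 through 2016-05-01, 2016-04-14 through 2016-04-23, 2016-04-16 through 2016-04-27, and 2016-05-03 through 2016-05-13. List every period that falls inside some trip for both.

First set merges to 2016-04-17 through 2016-05-06.
Second set merges to 2016-04-09 through 2016-04-11, 2016-04-13 through 2016-05-01, 2016-05-03 through 2016-05-13.
2016-04-17 through 2016-05-06 meets the second set on 2016-04-17 through 2016-05-01, 2016-05-03 through 2016-05-06.

2016-04-17 through 2016-05-01, 2016-05-03 through 2016-05-06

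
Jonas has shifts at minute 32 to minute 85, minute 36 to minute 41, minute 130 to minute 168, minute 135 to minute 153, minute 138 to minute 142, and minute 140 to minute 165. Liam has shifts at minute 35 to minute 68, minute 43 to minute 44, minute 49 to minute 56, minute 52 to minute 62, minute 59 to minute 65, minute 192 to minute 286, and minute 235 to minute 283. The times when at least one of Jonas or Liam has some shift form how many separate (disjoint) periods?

First set merges to minute 32 to minute 85, minute 130 to minute 168.
Second set merges to minute 35 to minute 68, minute 192 to minute 286.
A ∪ B = minute 32 to minute 85, minute 130 to minute 168, minute 192 to minute 286.
That is 3 disjoint pieces.

3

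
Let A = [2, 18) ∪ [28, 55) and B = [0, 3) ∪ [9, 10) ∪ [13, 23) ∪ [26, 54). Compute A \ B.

[2, 18) \ B = [3, 9), [10, 13).
[28, 55) \ B = [54, 55).

[3, 9) ∪ [10, 13) ∪ [54, 55)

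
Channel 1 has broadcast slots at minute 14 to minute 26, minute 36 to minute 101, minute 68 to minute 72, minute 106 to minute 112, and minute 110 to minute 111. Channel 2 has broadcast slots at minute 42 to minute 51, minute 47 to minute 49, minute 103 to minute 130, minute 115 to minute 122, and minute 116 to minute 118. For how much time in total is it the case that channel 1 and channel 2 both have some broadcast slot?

15 minutes

First set merges to minute 14 to minute 26, minute 36 to minute 101, minute 106 to minute 112.
Second set merges to minute 42 to minute 51, minute 103 to minute 130.
A ∩ B = minute 42 to minute 51, minute 106 to minute 112.
Total: 9 minutes + 6 minutes = 15 minutes.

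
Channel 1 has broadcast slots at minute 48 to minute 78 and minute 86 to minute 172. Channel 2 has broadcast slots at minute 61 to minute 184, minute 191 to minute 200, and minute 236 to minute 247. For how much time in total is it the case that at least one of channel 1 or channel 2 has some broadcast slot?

156 minutes

A ∪ B = minute 48 to minute 184, minute 191 to minute 200, minute 236 to minute 247.
Total: 136 minutes + 9 minutes + 11 minutes = 156 minutes.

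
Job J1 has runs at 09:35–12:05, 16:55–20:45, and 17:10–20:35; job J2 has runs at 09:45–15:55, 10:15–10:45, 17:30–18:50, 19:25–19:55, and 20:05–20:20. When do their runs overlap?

09:45-12:05, 17:30-18:50, 19:25-19:55, 20:05-20:20

Merge the first list: 09:35-12:05, 16:55-20:45.
Merge the second list: 09:45-15:55, 17:30-18:50, 19:25-19:55, 20:05-20:20.
09:35-12:05 ∩ B → 09:45-12:05.
16:55-20:45 ∩ B → 17:30-18:50, 19:25-19:55, 20:05-20:20.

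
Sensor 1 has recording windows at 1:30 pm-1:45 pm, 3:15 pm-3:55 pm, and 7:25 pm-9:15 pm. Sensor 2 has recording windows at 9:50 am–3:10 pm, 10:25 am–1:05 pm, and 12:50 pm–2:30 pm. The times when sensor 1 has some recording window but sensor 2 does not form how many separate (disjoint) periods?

Merge the second list: 9:50 am–3:10 pm.
A \ B = 3:15 pm–3:55 pm, 7:25 pm–9:15 pm.
That is 2 disjoint pieces.

2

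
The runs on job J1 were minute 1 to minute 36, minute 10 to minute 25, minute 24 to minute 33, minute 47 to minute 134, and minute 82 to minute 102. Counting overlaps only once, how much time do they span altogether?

Merged: minute 1 to minute 36, minute 47 to minute 134.
Lengths: 35 minutes + 87 minutes = 122 minutes.

122 minutes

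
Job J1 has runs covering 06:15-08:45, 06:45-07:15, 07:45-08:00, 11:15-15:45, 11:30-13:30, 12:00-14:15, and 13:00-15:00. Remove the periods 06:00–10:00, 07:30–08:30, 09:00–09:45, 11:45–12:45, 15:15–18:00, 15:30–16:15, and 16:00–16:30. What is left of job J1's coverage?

11:15-11:45, 12:45-15:15

First set merges to 06:15-08:45, 11:15-15:45.
Second set merges to 06:00-10:00, 11:45-12:45, 15:15-18:00.
06:15-08:45: entirely removed.
11:15-15:45 \ B = 11:15-11:45, 12:45-15:15.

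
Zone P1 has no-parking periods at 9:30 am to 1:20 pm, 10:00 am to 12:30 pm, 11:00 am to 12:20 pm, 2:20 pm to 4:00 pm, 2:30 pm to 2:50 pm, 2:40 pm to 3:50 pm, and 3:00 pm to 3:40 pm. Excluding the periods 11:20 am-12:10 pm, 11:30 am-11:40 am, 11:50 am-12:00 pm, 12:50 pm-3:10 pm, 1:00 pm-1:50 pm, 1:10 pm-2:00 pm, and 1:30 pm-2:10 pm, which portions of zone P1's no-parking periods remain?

A, merged: 9:30 am–1:20 pm, 2:20 pm–4:00 pm.
B, merged: 11:20 am–12:10 pm, 12:50 pm–3:10 pm.
9:30 am–1:20 pm \ B = 9:30 am–11:20 am, 12:10 pm–12:50 pm.
2:20 pm–4:00 pm \ B = 3:10 pm–4:00 pm.

9:30 am–11:20 am, 12:10 pm–12:50 pm, 3:10 pm–4:00 pm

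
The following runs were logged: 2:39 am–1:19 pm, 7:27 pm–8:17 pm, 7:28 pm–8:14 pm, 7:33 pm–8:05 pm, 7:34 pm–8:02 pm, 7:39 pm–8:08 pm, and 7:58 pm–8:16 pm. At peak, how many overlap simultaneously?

6

Sweep endpoints in order; track running count of active intervals.
Peak of 6 reached at 7:58 pm.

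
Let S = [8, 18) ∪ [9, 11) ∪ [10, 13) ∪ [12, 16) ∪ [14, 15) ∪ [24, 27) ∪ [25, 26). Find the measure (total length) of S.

Merged: [8, 18), [24, 27).
Lengths: 10 + 3 = 13.

13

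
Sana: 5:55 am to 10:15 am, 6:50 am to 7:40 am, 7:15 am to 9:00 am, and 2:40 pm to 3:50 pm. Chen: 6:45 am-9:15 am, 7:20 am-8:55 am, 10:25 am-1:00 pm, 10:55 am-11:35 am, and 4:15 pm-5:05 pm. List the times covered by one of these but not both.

5:55 am–6:45 am, 9:15 am–10:15 am, 10:25 am–1:00 pm, 2:40 pm–3:50 pm, 4:15 pm–5:05 pm

First set merges to 5:55 am–10:15 am, 2:40 pm–3:50 pm.
Second set merges to 6:45 am–9:15 am, 10:25 am–1:00 pm, 4:15 pm–5:05 pm.
Only in the first: 5:55 am–6:45 am, 9:15 am–10:15 am, 2:40 pm–3:50 pm.
Only in the second: 10:25 am–1:00 pm, 4:15 pm–5:05 pm.
Together these are the periods covered by exactly one.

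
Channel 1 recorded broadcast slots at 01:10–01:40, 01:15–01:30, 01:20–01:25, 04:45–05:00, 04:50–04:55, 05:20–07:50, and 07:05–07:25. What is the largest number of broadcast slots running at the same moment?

Sweep endpoints in order; track running count of active intervals.
Peak of 3 reached at 01:20.

3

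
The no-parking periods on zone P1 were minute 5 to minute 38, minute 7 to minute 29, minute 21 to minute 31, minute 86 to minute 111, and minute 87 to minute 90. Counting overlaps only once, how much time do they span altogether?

58 minutes

Merged: minute 5 to minute 38, minute 86 to minute 111.
Lengths: 33 minutes + 25 minutes = 58 minutes.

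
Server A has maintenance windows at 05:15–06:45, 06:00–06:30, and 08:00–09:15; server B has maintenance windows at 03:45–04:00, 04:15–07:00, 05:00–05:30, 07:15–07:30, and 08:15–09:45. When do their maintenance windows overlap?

First set merges to 05:15-06:45, 08:00-09:15.
Second set merges to 03:45-04:00, 04:15-07:00, 07:15-07:30, 08:15-09:45.
05:15-06:45 meets the second set on 05:15-06:45.
08:00-09:15 meets the second set on 08:15-09:15.

05:15-06:45, 08:15-09:15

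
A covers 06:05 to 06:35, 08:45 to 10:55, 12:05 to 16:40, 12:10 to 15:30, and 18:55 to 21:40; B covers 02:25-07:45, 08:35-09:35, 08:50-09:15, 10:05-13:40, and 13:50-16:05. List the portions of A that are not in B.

A, merged: 06:05-06:35, 08:45-10:55, 12:05-16:40, 18:55-21:40.
B, merged: 02:25-07:45, 08:35-09:35, 10:05-13:40, 13:50-16:05.
06:05-06:35: fully covered by B → removed.
08:45-10:55 minus B → 09:35-10:05.
12:05-16:40 minus B → 13:40-13:50, 16:05-16:40.
18:55-21:40: no B overlap → unchanged.

09:35-10:05, 13:40-13:50, 16:05-16:40, 18:55-21:40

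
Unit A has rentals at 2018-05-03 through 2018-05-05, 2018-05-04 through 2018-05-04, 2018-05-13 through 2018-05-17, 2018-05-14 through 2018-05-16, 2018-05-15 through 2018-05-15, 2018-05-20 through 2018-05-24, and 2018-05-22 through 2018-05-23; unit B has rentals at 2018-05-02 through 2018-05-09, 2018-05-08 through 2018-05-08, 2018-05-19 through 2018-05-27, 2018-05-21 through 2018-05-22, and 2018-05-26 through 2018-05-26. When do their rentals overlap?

First set merges to 2018-05-03 through 2018-05-05, 2018-05-13 through 2018-05-17, 2018-05-20 through 2018-05-24.
Second set merges to 2018-05-02 through 2018-05-09, 2018-05-19 through 2018-05-27.
2018-05-03 through 2018-05-05 overlaps B on 2018-05-03 through 2018-05-05.
2018-05-13 through 2018-05-17 falls entirely outside B.
2018-05-20 through 2018-05-24 overlaps B on 2018-05-20 through 2018-05-24.

2018-05-03 through 2018-05-05, 2018-05-20 through 2018-05-24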